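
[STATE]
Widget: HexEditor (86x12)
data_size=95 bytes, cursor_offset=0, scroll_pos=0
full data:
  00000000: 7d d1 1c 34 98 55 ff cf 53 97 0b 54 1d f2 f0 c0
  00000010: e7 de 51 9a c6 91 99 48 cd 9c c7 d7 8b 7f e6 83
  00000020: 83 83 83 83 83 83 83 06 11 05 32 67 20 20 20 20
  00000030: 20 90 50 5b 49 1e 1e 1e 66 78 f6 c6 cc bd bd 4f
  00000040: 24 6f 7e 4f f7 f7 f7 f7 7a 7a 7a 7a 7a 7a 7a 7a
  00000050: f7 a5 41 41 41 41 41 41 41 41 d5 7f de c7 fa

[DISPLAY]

00000000  7D d1 1c 34 98 55 ff cf  53 97 0b 54 1d f2 f0 c0  |}..4.U..S..T....|        
00000010  e7 de 51 9a c6 91 99 48  cd 9c c7 d7 8b 7f e6 83  |..Q....H........|        
00000020  83 83 83 83 83 83 83 06  11 05 32 67 20 20 20 20  |..........2g    |        
00000030  20 90 50 5b 49 1e 1e 1e  66 78 f6 c6 cc bd bd 4f  | .P[I...fx.....O|        
00000040  24 6f 7e 4f f7 f7 f7 f7  7a 7a 7a 7a 7a 7a 7a 7a  |$o~O....zzzzzzzz|        
00000050  f7 a5 41 41 41 41 41 41  41 41 d5 7f de c7 fa     |..AAAAAAAA..... |        
                                                                                      
                                                                                      
                                                                                      
                                                                                      
                                                                                      
                                                                                      


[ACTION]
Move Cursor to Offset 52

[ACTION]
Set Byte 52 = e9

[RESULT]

00000000  7d d1 1c 34 98 55 ff cf  53 97 0b 54 1d f2 f0 c0  |}..4.U..S..T....|        
00000010  e7 de 51 9a c6 91 99 48  cd 9c c7 d7 8b 7f e6 83  |..Q....H........|        
00000020  83 83 83 83 83 83 83 06  11 05 32 67 20 20 20 20  |..........2g    |        
00000030  20 90 50 5b E9 1e 1e 1e  66 78 f6 c6 cc bd bd 4f  | .P[....fx.....O|        
00000040  24 6f 7e 4f f7 f7 f7 f7  7a 7a 7a 7a 7a 7a 7a 7a  |$o~O....zzzzzzzz|        
00000050  f7 a5 41 41 41 41 41 41  41 41 d5 7f de c7 fa     |..AAAAAAAA..... |        
                                                                                      
                                                                                      
                                                                                      
                                                                                      
                                                                                      
                                                                                      


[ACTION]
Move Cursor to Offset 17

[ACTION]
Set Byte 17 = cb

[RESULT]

00000000  7d d1 1c 34 98 55 ff cf  53 97 0b 54 1d f2 f0 c0  |}..4.U..S..T....|        
00000010  e7 CB 51 9a c6 91 99 48  cd 9c c7 d7 8b 7f e6 83  |..Q....H........|        
00000020  83 83 83 83 83 83 83 06  11 05 32 67 20 20 20 20  |..........2g    |        
00000030  20 90 50 5b e9 1e 1e 1e  66 78 f6 c6 cc bd bd 4f  | .P[....fx.....O|        
00000040  24 6f 7e 4f f7 f7 f7 f7  7a 7a 7a 7a 7a 7a 7a 7a  |$o~O....zzzzzzzz|        
00000050  f7 a5 41 41 41 41 41 41  41 41 d5 7f de c7 fa     |..AAAAAAAA..... |        
                                                                                      
                                                                                      
                                                                                      
                                                                                      
                                                                                      
                                                                                      


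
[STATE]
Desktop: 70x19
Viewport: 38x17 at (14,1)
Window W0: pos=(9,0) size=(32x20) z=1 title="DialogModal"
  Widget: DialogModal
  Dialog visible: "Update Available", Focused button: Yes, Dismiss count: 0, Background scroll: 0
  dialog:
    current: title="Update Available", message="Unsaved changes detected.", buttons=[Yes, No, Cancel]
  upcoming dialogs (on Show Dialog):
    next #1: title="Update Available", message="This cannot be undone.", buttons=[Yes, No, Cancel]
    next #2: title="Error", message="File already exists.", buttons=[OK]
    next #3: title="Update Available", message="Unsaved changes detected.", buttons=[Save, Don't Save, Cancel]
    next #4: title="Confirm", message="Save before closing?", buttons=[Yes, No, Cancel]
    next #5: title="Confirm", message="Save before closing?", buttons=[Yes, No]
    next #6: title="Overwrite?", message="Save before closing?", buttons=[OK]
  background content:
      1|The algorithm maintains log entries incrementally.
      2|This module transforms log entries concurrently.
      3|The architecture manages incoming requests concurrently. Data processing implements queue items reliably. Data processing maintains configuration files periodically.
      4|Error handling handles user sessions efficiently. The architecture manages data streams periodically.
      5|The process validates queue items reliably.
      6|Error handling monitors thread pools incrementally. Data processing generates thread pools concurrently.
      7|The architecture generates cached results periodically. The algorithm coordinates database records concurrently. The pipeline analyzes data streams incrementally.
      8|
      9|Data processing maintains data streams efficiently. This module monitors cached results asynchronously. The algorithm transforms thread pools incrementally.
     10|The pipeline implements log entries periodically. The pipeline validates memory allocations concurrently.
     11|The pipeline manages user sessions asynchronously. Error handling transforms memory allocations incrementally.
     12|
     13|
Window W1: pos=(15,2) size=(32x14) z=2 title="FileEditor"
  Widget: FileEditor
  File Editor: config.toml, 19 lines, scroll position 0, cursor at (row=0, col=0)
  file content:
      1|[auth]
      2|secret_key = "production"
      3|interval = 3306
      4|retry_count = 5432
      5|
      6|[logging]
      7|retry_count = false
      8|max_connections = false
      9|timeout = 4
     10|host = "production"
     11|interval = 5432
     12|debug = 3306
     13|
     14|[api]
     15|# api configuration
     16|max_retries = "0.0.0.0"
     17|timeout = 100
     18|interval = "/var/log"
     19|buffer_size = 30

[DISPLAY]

logModal                  ┃           
─┏━━━━━━━━━━━━━━━━━━━━━━━━━━━━━━┓     
a┃ FileEditor                   ┃     
 ┠──────────────────────────────┨     
a┃█auth]                       ▲┃     
r┃secret_key = "production"    █┃     
p┃interval = 3306              ░┃     
─┃retry_count = 5432           ░┃     
 ┃                             ░┃     
n┃[logging]                    ░┃     
 ┃retry_count = false          ░┃     
─┃max_connections = false      ░┃     
p┃timeout = 4                  ░┃     
 ┃host = "production"          ▼┃     
 ┗━━━━━━━━━━━━━━━━━━━━━━━━━━━━━━┛     
                          ┃           
                          ┃           


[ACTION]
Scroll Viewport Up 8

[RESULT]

━━━━━━━━━━━━━━━━━━━━━━━━━━┓           
logModal                  ┃           
─┏━━━━━━━━━━━━━━━━━━━━━━━━━━━━━━┓     
a┃ FileEditor                   ┃     
 ┠──────────────────────────────┨     
a┃█auth]                       ▲┃     
r┃secret_key = "production"    █┃     
p┃interval = 3306              ░┃     
─┃retry_count = 5432           ░┃     
 ┃                             ░┃     
n┃[logging]                    ░┃     
 ┃retry_count = false          ░┃     
─┃max_connections = false      ░┃     
p┃timeout = 4                  ░┃     
 ┃host = "production"          ▼┃     
 ┗━━━━━━━━━━━━━━━━━━━━━━━━━━━━━━┛     
                          ┃           


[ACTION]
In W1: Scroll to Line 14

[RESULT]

━━━━━━━━━━━━━━━━━━━━━━━━━━┓           
logModal                  ┃           
─┏━━━━━━━━━━━━━━━━━━━━━━━━━━━━━━┓     
a┃ FileEditor                   ┃     
 ┠──────────────────────────────┨     
a┃host = "production"          ▲┃     
r┃interval = 5432              ░┃     
p┃debug = 3306                 ░┃     
─┃                             ░┃     
 ┃[api]                        ░┃     
n┃# api configuration          ░┃     
 ┃max_retries = "0.0.0.0"      ░┃     
─┃timeout = 100                ░┃     
p┃interval = "/var/log"        █┃     
 ┃buffer_size = 30             ▼┃     
 ┗━━━━━━━━━━━━━━━━━━━━━━━━━━━━━━┛     
                          ┃           


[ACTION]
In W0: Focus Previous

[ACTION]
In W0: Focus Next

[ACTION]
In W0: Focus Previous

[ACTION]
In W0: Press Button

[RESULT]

━━━━━━━━━━━━━━━━━━━━━━━━━━┓           
logModal                  ┃           
─┏━━━━━━━━━━━━━━━━━━━━━━━━━━━━━━┓     
a┃ FileEditor                   ┃     
 ┠──────────────────────────────┨     
a┃host = "production"          ▲┃     
r┃interval = 5432              ░┃     
p┃debug = 3306                 ░┃     
r┃                             ░┃     
a┃[api]                        ░┃     
 ┃# api configuration          ░┃     
 ┃max_retries = "0.0.0.0"      ░┃     
p┃timeout = 100                ░┃     
p┃interval = "/var/log"        █┃     
 ┃buffer_size = 30             ▼┃     
 ┗━━━━━━━━━━━━━━━━━━━━━━━━━━━━━━┛     
                          ┃           


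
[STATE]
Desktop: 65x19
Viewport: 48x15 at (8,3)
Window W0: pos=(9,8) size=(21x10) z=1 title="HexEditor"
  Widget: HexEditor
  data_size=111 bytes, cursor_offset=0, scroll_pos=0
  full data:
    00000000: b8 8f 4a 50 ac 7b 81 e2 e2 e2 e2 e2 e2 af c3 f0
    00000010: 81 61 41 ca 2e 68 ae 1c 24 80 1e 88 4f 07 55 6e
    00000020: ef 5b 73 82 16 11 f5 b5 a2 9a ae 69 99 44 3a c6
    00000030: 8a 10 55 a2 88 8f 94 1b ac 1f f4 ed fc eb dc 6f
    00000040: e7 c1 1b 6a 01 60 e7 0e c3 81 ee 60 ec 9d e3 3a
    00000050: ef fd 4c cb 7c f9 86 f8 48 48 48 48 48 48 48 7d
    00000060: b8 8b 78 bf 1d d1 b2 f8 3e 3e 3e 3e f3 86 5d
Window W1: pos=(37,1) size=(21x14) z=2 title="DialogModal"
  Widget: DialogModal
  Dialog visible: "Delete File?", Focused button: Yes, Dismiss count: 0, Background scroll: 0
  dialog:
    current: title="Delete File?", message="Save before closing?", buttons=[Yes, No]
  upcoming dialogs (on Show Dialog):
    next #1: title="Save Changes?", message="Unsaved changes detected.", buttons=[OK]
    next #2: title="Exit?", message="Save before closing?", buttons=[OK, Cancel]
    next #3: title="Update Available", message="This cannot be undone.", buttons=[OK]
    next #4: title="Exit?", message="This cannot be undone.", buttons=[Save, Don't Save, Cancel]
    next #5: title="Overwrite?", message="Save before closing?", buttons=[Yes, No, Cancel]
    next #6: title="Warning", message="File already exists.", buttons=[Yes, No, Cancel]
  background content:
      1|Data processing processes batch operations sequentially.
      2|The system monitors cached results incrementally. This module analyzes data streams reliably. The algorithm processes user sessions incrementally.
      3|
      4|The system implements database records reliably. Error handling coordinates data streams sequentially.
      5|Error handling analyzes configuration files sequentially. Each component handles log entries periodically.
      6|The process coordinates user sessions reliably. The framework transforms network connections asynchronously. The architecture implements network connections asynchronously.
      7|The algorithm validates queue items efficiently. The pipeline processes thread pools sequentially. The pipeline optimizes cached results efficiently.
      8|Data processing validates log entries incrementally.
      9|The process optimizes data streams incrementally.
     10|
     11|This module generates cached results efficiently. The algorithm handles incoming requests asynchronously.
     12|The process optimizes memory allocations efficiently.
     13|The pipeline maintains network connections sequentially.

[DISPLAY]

                             ┠──────────────────
                             ┃Data processing pr
                             ┃The system monitor
                             ┃  ┌─────────────┐ 
                             ┃Th│ Delete File?│e
 ┏━━━━━━━━━━━━━━━━━━━┓       ┃Er│Save before c│a
 ┃ HexEditor         ┃       ┃Th│  [Yes]  No  │i
 ┠───────────────────┨       ┃Th└─────────────┘i
 ┃00000000  B8 8f 4a ┃       ┃Data processing va
 ┃00000010  81 61 41 ┃       ┃The process optimi
 ┃00000020  ef 5b 73 ┃       ┃                  
 ┃00000030  8a 10 55 ┃       ┗━━━━━━━━━━━━━━━━━━
 ┃00000040  e7 c1 1b ┃                          
 ┃00000050  ef fd 4c ┃                          
 ┗━━━━━━━━━━━━━━━━━━━┛                          


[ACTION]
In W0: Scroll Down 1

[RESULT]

                             ┠──────────────────
                             ┃Data processing pr
                             ┃The system monitor
                             ┃  ┌─────────────┐ 
                             ┃Th│ Delete File?│e
 ┏━━━━━━━━━━━━━━━━━━━┓       ┃Er│Save before c│a
 ┃ HexEditor         ┃       ┃Th│  [Yes]  No  │i
 ┠───────────────────┨       ┃Th└─────────────┘i
 ┃00000010  81 61 41 ┃       ┃Data processing va
 ┃00000020  ef 5b 73 ┃       ┃The process optimi
 ┃00000030  8a 10 55 ┃       ┃                  
 ┃00000040  e7 c1 1b ┃       ┗━━━━━━━━━━━━━━━━━━
 ┃00000050  ef fd 4c ┃                          
 ┃00000060  b8 8b 78 ┃                          
 ┗━━━━━━━━━━━━━━━━━━━┛                          


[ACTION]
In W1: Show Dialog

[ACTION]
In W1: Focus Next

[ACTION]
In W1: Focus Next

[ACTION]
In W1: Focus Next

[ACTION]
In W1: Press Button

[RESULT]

                             ┠──────────────────
                             ┃Data processing pr
                             ┃The system monitor
                             ┃                  
                             ┃The system impleme
 ┏━━━━━━━━━━━━━━━━━━━┓       ┃Error handling ana
 ┃ HexEditor         ┃       ┃The process coordi
 ┠───────────────────┨       ┃The algorithm vali
 ┃00000010  81 61 41 ┃       ┃Data processing va
 ┃00000020  ef 5b 73 ┃       ┃The process optimi
 ┃00000030  8a 10 55 ┃       ┃                  
 ┃00000040  e7 c1 1b ┃       ┗━━━━━━━━━━━━━━━━━━
 ┃00000050  ef fd 4c ┃                          
 ┃00000060  b8 8b 78 ┃                          
 ┗━━━━━━━━━━━━━━━━━━━┛                          


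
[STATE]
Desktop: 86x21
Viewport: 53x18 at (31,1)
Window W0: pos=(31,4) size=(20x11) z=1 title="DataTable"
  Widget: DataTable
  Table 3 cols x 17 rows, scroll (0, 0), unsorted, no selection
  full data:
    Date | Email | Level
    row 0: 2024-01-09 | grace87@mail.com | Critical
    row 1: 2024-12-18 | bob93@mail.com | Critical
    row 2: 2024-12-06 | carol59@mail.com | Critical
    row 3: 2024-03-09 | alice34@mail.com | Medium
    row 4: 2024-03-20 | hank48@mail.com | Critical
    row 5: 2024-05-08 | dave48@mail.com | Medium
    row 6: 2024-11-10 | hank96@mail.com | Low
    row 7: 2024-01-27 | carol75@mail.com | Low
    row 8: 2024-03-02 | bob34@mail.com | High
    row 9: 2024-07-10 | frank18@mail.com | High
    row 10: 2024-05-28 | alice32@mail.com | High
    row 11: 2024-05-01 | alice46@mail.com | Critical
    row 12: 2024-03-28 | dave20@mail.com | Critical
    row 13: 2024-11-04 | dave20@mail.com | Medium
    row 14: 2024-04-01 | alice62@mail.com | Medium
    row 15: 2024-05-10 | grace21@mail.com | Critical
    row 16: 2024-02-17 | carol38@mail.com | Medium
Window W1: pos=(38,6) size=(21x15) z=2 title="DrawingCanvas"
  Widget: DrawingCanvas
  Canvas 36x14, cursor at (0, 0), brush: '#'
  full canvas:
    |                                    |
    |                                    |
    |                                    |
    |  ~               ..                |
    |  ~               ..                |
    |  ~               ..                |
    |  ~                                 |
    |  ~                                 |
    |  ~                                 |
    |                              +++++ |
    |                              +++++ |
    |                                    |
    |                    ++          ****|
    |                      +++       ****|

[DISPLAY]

                                                     
                                                     
                                                     
┏━━━━━━━━━━━━━━━━━━┓                                 
┃ DataTable        ┃                                 
┠──────┏━━━━━━━━━━━━━━━━━━━┓                         
┃Date  ┃ DrawingCanvas     ┃                         
┃──────┠───────────────────┨                         
┃2024-0┃+                  ┃                         
┃2024-1┃                   ┃                         
┃2024-1┃                   ┃                         
┃2024-0┃  ~               .┃                         
┃2024-0┃  ~               .┃                         
┗━━━━━━┃  ~               .┃                         
       ┃  ~                ┃                         
       ┃  ~                ┃                         
       ┃  ~                ┃                         
       ┃                   ┃                         


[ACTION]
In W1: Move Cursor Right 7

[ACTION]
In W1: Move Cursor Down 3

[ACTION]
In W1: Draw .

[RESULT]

                                                     
                                                     
                                                     
┏━━━━━━━━━━━━━━━━━━┓                                 
┃ DataTable        ┃                                 
┠──────┏━━━━━━━━━━━━━━━━━━━┓                         
┃Date  ┃ DrawingCanvas     ┃                         
┃──────┠───────────────────┨                         
┃2024-0┃                   ┃                         
┃2024-1┃                   ┃                         
┃2024-1┃                   ┃                         
┃2024-0┃  ~    .          .┃                         
┃2024-0┃  ~               .┃                         
┗━━━━━━┃  ~               .┃                         
       ┃  ~                ┃                         
       ┃  ~                ┃                         
       ┃  ~                ┃                         
       ┃                   ┃                         


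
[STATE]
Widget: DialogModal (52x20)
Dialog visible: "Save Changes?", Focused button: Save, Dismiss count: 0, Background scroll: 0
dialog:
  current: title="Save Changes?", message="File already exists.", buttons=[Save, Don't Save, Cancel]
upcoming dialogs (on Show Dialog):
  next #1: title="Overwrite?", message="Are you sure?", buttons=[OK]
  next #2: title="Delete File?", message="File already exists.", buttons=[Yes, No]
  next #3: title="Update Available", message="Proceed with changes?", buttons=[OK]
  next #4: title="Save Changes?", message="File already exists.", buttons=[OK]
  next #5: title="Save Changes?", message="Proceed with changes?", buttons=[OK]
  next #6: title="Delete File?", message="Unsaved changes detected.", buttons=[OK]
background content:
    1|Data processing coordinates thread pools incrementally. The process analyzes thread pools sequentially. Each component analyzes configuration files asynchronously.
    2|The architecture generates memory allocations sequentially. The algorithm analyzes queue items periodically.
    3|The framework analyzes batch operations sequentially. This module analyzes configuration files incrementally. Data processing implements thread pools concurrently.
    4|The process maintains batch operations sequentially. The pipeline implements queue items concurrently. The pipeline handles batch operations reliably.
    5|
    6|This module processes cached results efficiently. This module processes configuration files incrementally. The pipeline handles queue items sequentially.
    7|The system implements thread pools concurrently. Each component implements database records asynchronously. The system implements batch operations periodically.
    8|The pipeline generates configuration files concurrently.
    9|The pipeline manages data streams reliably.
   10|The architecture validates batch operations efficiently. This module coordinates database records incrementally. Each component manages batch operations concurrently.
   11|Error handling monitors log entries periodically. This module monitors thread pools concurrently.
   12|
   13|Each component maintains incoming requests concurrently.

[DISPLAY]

Data processing coordinates thread pools incremental
The architecture generates memory allocations sequen
The framework analyzes batch operations sequentially
The process maintains batch operations sequentially.
                                                    
This module processes cached results efficiently. Th
The system implements thread pools concurrently. Eac
The pipeli┌──────────────────────────────┐ concurren
The pipeli│        Save Changes?         │.         
The archit│     File already exists.     │s efficien
Error hand│ [Save]  Don't Save   Cancel  │ically. Th
          └──────────────────────────────┘          
Each component maintains incoming requests concurren
                                                    
                                                    
                                                    
                                                    
                                                    
                                                    
                                                    


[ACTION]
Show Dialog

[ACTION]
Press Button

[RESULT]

Data processing coordinates thread pools incremental
The architecture generates memory allocations sequen
The framework analyzes batch operations sequentially
The process maintains batch operations sequentially.
                                                    
This module processes cached results efficiently. Th
The system implements thread pools concurrently. Eac
The pipeline generates configuration files concurren
The pipeline manages data streams reliably.         
The architecture validates batch operations efficien
Error handling monitors log entries periodically. Th
                                                    
Each component maintains incoming requests concurren
                                                    
                                                    
                                                    
                                                    
                                                    
                                                    
                                                    


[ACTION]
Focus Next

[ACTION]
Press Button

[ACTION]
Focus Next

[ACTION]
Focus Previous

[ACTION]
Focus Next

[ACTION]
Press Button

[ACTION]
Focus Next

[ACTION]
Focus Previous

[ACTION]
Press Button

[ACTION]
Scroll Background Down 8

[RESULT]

The pipeline manages data streams reliably.         
The architecture validates batch operations efficien
Error handling monitors log entries periodically. Th
                                                    
Each component maintains incoming requests concurren
                                                    
                                                    
                                                    
                                                    
                                                    
                                                    
                                                    
                                                    
                                                    
                                                    
                                                    
                                                    
                                                    
                                                    
                                                    


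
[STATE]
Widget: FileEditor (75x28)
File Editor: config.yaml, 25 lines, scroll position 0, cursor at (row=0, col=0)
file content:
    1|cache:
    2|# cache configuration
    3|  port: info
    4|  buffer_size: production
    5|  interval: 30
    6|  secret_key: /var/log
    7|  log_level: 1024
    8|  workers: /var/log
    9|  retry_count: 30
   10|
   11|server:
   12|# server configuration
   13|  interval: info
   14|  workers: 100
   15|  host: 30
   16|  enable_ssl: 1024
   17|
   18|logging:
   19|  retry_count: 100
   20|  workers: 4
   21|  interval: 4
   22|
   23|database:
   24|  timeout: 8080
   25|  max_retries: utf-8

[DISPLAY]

█ache:                                                                    ▲
# cache configuration                                                     █
  port: info                                                              ░
  buffer_size: production                                                 ░
  interval: 30                                                            ░
  secret_key: /var/log                                                    ░
  log_level: 1024                                                         ░
  workers: /var/log                                                       ░
  retry_count: 30                                                         ░
                                                                          ░
server:                                                                   ░
# server configuration                                                    ░
  interval: info                                                          ░
  workers: 100                                                            ░
  host: 30                                                                ░
  enable_ssl: 1024                                                        ░
                                                                          ░
logging:                                                                  ░
  retry_count: 100                                                        ░
  workers: 4                                                              ░
  interval: 4                                                             ░
                                                                          ░
database:                                                                 ░
  timeout: 8080                                                           ░
  max_retries: utf-8                                                      ░
                                                                          ░
                                                                          ░
                                                                          ▼


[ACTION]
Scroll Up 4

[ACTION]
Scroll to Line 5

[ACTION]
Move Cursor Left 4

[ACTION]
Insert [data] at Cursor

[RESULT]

data█ache:                                                                ▲
# cache configuration                                                     █
  port: info                                                              ░
  buffer_size: production                                                 ░
  interval: 30                                                            ░
  secret_key: /var/log                                                    ░
  log_level: 1024                                                         ░
  workers: /var/log                                                       ░
  retry_count: 30                                                         ░
                                                                          ░
server:                                                                   ░
# server configuration                                                    ░
  interval: info                                                          ░
  workers: 100                                                            ░
  host: 30                                                                ░
  enable_ssl: 1024                                                        ░
                                                                          ░
logging:                                                                  ░
  retry_count: 100                                                        ░
  workers: 4                                                              ░
  interval: 4                                                             ░
                                                                          ░
database:                                                                 ░
  timeout: 8080                                                           ░
  max_retries: utf-8                                                      ░
                                                                          ░
                                                                          ░
                                                                          ▼


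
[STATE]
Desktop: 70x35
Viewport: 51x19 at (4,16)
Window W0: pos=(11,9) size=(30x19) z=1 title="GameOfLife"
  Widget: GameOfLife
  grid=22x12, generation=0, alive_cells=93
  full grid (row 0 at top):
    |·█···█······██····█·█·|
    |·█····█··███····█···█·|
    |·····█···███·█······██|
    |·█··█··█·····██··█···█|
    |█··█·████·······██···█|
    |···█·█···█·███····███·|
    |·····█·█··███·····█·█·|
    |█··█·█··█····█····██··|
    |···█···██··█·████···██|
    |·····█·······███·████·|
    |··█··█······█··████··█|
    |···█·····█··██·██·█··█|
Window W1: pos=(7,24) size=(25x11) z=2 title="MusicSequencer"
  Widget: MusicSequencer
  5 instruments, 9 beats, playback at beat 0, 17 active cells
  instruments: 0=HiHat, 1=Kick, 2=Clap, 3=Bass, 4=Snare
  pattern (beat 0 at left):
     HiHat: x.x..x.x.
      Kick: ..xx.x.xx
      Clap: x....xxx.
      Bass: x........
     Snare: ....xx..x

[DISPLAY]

       ┃·█··█··█·····██··█···█      ┃              
       ┃█··█·████·······██···█      ┃              
       ┃···█·█···█·███····███·      ┃              
       ┃·····█·█··███·····█·█·      ┃              
       ┃█··█·█··█····█····██··      ┃              
       ┃···█···██··█·████···██      ┃              
       ┃·····█·······███·████·      ┃              
       ┃··█··█······█··████··█      ┃              
   ┏━━━━━━━━━━━━━━━━━━━━━━━┓·█      ┃              
   ┃ MusicSequencer        ┃        ┃              
   ┠───────────────────────┨        ┃              
   ┃      ▼12345678        ┃━━━━━━━━┛              
   ┃ HiHat█·█··█·█·        ┃                       
   ┃  Kick··██·█·██        ┃                       
   ┃  Clap█····███·        ┃                       
   ┃  Bass█········        ┃                       
   ┃ Snare····██··█        ┃                       
   ┃                       ┃                       
   ┗━━━━━━━━━━━━━━━━━━━━━━━┛                       


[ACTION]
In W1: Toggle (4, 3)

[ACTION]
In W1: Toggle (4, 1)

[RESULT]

       ┃·█··█··█·····██··█···█      ┃              
       ┃█··█·████·······██···█      ┃              
       ┃···█·█···█·███····███·      ┃              
       ┃·····█·█··███·····█·█·      ┃              
       ┃█··█·█··█····█····██··      ┃              
       ┃···█···██··█·████···██      ┃              
       ┃·····█·······███·████·      ┃              
       ┃··█··█······█··████··█      ┃              
   ┏━━━━━━━━━━━━━━━━━━━━━━━┓·█      ┃              
   ┃ MusicSequencer        ┃        ┃              
   ┠───────────────────────┨        ┃              
   ┃      ▼12345678        ┃━━━━━━━━┛              
   ┃ HiHat█·█··█·█·        ┃                       
   ┃  Kick··██·█·██        ┃                       
   ┃  Clap█····███·        ┃                       
   ┃  Bass█········        ┃                       
   ┃ Snare·█·███··█        ┃                       
   ┃                       ┃                       
   ┗━━━━━━━━━━━━━━━━━━━━━━━┛                       


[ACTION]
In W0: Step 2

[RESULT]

       ┃···██·····███···███··█      ┃              
       ┃···█·█·█··█·█·█·█··█·█      ┃              
       ┃·····█·█··█·····█·█··█      ┃              
       ┃··············█·██··█·      ┃              
       ┃······█···█······██·██      ┃              
       ┃·····██·█·······██····      ┃              
       ┃······█···············      ┃              
       ┃·····█······█·█·······      ┃              
   ┏━━━━━━━━━━━━━━━━━━━━━━━┓··      ┃              
   ┃ MusicSequencer        ┃        ┃              
   ┠───────────────────────┨        ┃              
   ┃      ▼12345678        ┃━━━━━━━━┛              
   ┃ HiHat█·█··█·█·        ┃                       
   ┃  Kick··██·█·██        ┃                       
   ┃  Clap█····███·        ┃                       
   ┃  Bass█········        ┃                       
   ┃ Snare·█·███··█        ┃                       
   ┃                       ┃                       
   ┗━━━━━━━━━━━━━━━━━━━━━━━┛                       


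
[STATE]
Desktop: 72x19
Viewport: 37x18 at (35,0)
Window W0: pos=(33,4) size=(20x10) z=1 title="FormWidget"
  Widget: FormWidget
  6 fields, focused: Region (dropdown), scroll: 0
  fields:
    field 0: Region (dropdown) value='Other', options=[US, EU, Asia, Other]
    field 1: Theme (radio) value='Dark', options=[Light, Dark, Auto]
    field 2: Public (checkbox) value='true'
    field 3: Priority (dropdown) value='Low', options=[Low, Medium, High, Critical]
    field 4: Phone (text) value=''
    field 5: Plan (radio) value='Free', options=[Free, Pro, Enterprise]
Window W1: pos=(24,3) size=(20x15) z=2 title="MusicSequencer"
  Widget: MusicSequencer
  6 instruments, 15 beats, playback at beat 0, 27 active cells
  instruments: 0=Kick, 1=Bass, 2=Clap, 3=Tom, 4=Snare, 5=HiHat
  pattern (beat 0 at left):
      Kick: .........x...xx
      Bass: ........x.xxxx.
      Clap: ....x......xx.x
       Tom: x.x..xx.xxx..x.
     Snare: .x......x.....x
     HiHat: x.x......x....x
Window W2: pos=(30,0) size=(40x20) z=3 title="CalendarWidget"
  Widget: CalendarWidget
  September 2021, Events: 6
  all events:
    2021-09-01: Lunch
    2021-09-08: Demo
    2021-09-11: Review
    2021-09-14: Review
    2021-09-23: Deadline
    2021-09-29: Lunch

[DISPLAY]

━━━━━━━━━━━━━━━━━━━━━━━━━━━━━━━━━━┓  
endarWidget                       ┃  
──────────────────────────────────┨  
        September 2021            ┃  
u We Th Fr Sa Su                  ┃  
   1*  2  3  4  5                 ┃  
7  8*  9 10 11* 12                ┃  
4* 15 16 17 18 19                 ┃  
1 22 23* 24 25 26                 ┃  
8 29* 30                          ┃  
                                  ┃  
                                  ┃  
                                  ┃  
                                  ┃  
                                  ┃  
                                  ┃  
                                  ┃  
                                  ┃  


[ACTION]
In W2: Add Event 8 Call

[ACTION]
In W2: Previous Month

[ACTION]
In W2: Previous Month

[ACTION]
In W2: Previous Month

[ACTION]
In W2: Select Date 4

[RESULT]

━━━━━━━━━━━━━━━━━━━━━━━━━━━━━━━━━━┓  
endarWidget                       ┃  
──────────────────────────────────┨  
          June 2021               ┃  
u We Th Fr Sa Su                  ┃  
1  2  3 [ 4]  5  6                ┃  
8  9 10 11 12 13                  ┃  
5 16 17 18 19 20                  ┃  
2 23 24 25 26 27                  ┃  
9 30                              ┃  
                                  ┃  
                                  ┃  
                                  ┃  
                                  ┃  
                                  ┃  
                                  ┃  
                                  ┃  
                                  ┃  
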